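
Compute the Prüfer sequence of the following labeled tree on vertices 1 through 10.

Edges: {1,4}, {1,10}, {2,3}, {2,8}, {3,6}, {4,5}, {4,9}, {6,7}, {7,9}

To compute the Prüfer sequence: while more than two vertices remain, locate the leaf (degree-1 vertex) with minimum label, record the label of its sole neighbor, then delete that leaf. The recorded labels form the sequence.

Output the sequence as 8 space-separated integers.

Answer: 4 2 3 6 7 9 4 1

Derivation:
Step 1: leaves = {5,8,10}. Remove smallest leaf 5, emit neighbor 4.
Step 2: leaves = {8,10}. Remove smallest leaf 8, emit neighbor 2.
Step 3: leaves = {2,10}. Remove smallest leaf 2, emit neighbor 3.
Step 4: leaves = {3,10}. Remove smallest leaf 3, emit neighbor 6.
Step 5: leaves = {6,10}. Remove smallest leaf 6, emit neighbor 7.
Step 6: leaves = {7,10}. Remove smallest leaf 7, emit neighbor 9.
Step 7: leaves = {9,10}. Remove smallest leaf 9, emit neighbor 4.
Step 8: leaves = {4,10}. Remove smallest leaf 4, emit neighbor 1.
Done: 2 vertices remain (1, 10). Sequence = [4 2 3 6 7 9 4 1]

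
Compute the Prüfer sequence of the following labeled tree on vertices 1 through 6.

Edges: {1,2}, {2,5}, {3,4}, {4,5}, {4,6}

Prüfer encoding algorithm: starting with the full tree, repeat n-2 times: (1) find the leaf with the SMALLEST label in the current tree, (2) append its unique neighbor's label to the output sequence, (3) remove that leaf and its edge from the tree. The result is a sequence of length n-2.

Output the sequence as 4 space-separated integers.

Answer: 2 5 4 4

Derivation:
Step 1: leaves = {1,3,6}. Remove smallest leaf 1, emit neighbor 2.
Step 2: leaves = {2,3,6}. Remove smallest leaf 2, emit neighbor 5.
Step 3: leaves = {3,5,6}. Remove smallest leaf 3, emit neighbor 4.
Step 4: leaves = {5,6}. Remove smallest leaf 5, emit neighbor 4.
Done: 2 vertices remain (4, 6). Sequence = [2 5 4 4]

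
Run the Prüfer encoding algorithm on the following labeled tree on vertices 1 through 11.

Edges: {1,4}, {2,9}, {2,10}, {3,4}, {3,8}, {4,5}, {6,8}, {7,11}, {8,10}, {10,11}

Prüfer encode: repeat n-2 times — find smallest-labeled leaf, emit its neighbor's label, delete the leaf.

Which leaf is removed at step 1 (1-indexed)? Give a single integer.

Step 1: current leaves = {1,5,6,7,9}. Remove leaf 1 (neighbor: 4).

Answer: 1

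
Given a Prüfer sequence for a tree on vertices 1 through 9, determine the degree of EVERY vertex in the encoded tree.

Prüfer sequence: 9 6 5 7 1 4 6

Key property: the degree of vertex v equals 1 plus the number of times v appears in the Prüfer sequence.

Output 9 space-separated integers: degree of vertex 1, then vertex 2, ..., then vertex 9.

Answer: 2 1 1 2 2 3 2 1 2

Derivation:
p_1 = 9: count[9] becomes 1
p_2 = 6: count[6] becomes 1
p_3 = 5: count[5] becomes 1
p_4 = 7: count[7] becomes 1
p_5 = 1: count[1] becomes 1
p_6 = 4: count[4] becomes 1
p_7 = 6: count[6] becomes 2
Degrees (1 + count): deg[1]=1+1=2, deg[2]=1+0=1, deg[3]=1+0=1, deg[4]=1+1=2, deg[5]=1+1=2, deg[6]=1+2=3, deg[7]=1+1=2, deg[8]=1+0=1, deg[9]=1+1=2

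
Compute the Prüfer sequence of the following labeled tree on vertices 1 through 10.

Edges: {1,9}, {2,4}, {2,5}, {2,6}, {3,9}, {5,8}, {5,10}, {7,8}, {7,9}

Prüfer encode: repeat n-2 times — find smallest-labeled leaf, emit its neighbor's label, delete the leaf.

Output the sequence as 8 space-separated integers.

Answer: 9 9 2 2 5 7 8 5

Derivation:
Step 1: leaves = {1,3,4,6,10}. Remove smallest leaf 1, emit neighbor 9.
Step 2: leaves = {3,4,6,10}. Remove smallest leaf 3, emit neighbor 9.
Step 3: leaves = {4,6,9,10}. Remove smallest leaf 4, emit neighbor 2.
Step 4: leaves = {6,9,10}. Remove smallest leaf 6, emit neighbor 2.
Step 5: leaves = {2,9,10}. Remove smallest leaf 2, emit neighbor 5.
Step 6: leaves = {9,10}. Remove smallest leaf 9, emit neighbor 7.
Step 7: leaves = {7,10}. Remove smallest leaf 7, emit neighbor 8.
Step 8: leaves = {8,10}. Remove smallest leaf 8, emit neighbor 5.
Done: 2 vertices remain (5, 10). Sequence = [9 9 2 2 5 7 8 5]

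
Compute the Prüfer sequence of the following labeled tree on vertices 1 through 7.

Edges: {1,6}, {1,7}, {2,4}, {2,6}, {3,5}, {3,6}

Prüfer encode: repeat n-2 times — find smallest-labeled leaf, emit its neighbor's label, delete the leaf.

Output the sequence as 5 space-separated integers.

Answer: 2 6 3 6 1

Derivation:
Step 1: leaves = {4,5,7}. Remove smallest leaf 4, emit neighbor 2.
Step 2: leaves = {2,5,7}. Remove smallest leaf 2, emit neighbor 6.
Step 3: leaves = {5,7}. Remove smallest leaf 5, emit neighbor 3.
Step 4: leaves = {3,7}. Remove smallest leaf 3, emit neighbor 6.
Step 5: leaves = {6,7}. Remove smallest leaf 6, emit neighbor 1.
Done: 2 vertices remain (1, 7). Sequence = [2 6 3 6 1]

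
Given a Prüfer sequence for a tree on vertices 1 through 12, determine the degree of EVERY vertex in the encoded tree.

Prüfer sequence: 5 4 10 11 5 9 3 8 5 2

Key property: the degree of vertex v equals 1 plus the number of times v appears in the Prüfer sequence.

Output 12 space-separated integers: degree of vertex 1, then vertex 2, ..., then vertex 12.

p_1 = 5: count[5] becomes 1
p_2 = 4: count[4] becomes 1
p_3 = 10: count[10] becomes 1
p_4 = 11: count[11] becomes 1
p_5 = 5: count[5] becomes 2
p_6 = 9: count[9] becomes 1
p_7 = 3: count[3] becomes 1
p_8 = 8: count[8] becomes 1
p_9 = 5: count[5] becomes 3
p_10 = 2: count[2] becomes 1
Degrees (1 + count): deg[1]=1+0=1, deg[2]=1+1=2, deg[3]=1+1=2, deg[4]=1+1=2, deg[5]=1+3=4, deg[6]=1+0=1, deg[7]=1+0=1, deg[8]=1+1=2, deg[9]=1+1=2, deg[10]=1+1=2, deg[11]=1+1=2, deg[12]=1+0=1

Answer: 1 2 2 2 4 1 1 2 2 2 2 1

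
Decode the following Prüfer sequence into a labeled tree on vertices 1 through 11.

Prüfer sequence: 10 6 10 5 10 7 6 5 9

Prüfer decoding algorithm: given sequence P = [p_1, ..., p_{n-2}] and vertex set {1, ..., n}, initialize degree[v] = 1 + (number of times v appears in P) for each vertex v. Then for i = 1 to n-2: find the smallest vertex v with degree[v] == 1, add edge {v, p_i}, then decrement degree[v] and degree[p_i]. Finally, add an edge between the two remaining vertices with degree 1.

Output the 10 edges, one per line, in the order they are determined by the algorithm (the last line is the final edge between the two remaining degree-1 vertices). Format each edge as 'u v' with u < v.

Answer: 1 10
2 6
3 10
4 5
8 10
7 10
6 7
5 6
5 9
9 11

Derivation:
Initial degrees: {1:1, 2:1, 3:1, 4:1, 5:3, 6:3, 7:2, 8:1, 9:2, 10:4, 11:1}
Step 1: smallest deg-1 vertex = 1, p_1 = 10. Add edge {1,10}. Now deg[1]=0, deg[10]=3.
Step 2: smallest deg-1 vertex = 2, p_2 = 6. Add edge {2,6}. Now deg[2]=0, deg[6]=2.
Step 3: smallest deg-1 vertex = 3, p_3 = 10. Add edge {3,10}. Now deg[3]=0, deg[10]=2.
Step 4: smallest deg-1 vertex = 4, p_4 = 5. Add edge {4,5}. Now deg[4]=0, deg[5]=2.
Step 5: smallest deg-1 vertex = 8, p_5 = 10. Add edge {8,10}. Now deg[8]=0, deg[10]=1.
Step 6: smallest deg-1 vertex = 10, p_6 = 7. Add edge {7,10}. Now deg[10]=0, deg[7]=1.
Step 7: smallest deg-1 vertex = 7, p_7 = 6. Add edge {6,7}. Now deg[7]=0, deg[6]=1.
Step 8: smallest deg-1 vertex = 6, p_8 = 5. Add edge {5,6}. Now deg[6]=0, deg[5]=1.
Step 9: smallest deg-1 vertex = 5, p_9 = 9. Add edge {5,9}. Now deg[5]=0, deg[9]=1.
Final: two remaining deg-1 vertices are 9, 11. Add edge {9,11}.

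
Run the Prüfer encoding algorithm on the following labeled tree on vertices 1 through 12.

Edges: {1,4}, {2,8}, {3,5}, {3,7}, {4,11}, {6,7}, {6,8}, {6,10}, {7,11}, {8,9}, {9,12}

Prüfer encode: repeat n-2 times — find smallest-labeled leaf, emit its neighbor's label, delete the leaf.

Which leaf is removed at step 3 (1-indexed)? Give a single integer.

Step 1: current leaves = {1,2,5,10,12}. Remove leaf 1 (neighbor: 4).
Step 2: current leaves = {2,4,5,10,12}. Remove leaf 2 (neighbor: 8).
Step 3: current leaves = {4,5,10,12}. Remove leaf 4 (neighbor: 11).

Answer: 4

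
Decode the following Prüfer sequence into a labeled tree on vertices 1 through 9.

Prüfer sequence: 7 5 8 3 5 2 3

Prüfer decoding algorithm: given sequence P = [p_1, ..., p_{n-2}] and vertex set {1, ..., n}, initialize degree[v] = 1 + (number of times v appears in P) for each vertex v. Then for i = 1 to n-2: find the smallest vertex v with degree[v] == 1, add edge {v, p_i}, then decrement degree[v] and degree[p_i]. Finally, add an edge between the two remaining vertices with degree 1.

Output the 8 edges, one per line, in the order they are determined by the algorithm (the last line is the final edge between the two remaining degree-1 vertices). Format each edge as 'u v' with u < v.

Initial degrees: {1:1, 2:2, 3:3, 4:1, 5:3, 6:1, 7:2, 8:2, 9:1}
Step 1: smallest deg-1 vertex = 1, p_1 = 7. Add edge {1,7}. Now deg[1]=0, deg[7]=1.
Step 2: smallest deg-1 vertex = 4, p_2 = 5. Add edge {4,5}. Now deg[4]=0, deg[5]=2.
Step 3: smallest deg-1 vertex = 6, p_3 = 8. Add edge {6,8}. Now deg[6]=0, deg[8]=1.
Step 4: smallest deg-1 vertex = 7, p_4 = 3. Add edge {3,7}. Now deg[7]=0, deg[3]=2.
Step 5: smallest deg-1 vertex = 8, p_5 = 5. Add edge {5,8}. Now deg[8]=0, deg[5]=1.
Step 6: smallest deg-1 vertex = 5, p_6 = 2. Add edge {2,5}. Now deg[5]=0, deg[2]=1.
Step 7: smallest deg-1 vertex = 2, p_7 = 3. Add edge {2,3}. Now deg[2]=0, deg[3]=1.
Final: two remaining deg-1 vertices are 3, 9. Add edge {3,9}.

Answer: 1 7
4 5
6 8
3 7
5 8
2 5
2 3
3 9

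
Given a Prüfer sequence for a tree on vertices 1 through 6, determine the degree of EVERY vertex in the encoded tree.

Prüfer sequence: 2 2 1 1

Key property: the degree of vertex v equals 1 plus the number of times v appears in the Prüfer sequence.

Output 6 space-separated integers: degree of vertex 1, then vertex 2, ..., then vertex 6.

Answer: 3 3 1 1 1 1

Derivation:
p_1 = 2: count[2] becomes 1
p_2 = 2: count[2] becomes 2
p_3 = 1: count[1] becomes 1
p_4 = 1: count[1] becomes 2
Degrees (1 + count): deg[1]=1+2=3, deg[2]=1+2=3, deg[3]=1+0=1, deg[4]=1+0=1, deg[5]=1+0=1, deg[6]=1+0=1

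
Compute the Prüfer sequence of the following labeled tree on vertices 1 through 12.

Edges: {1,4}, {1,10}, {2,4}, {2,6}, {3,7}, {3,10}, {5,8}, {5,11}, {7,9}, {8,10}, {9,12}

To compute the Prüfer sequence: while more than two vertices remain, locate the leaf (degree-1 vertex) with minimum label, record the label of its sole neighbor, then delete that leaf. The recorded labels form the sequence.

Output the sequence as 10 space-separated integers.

Step 1: leaves = {6,11,12}. Remove smallest leaf 6, emit neighbor 2.
Step 2: leaves = {2,11,12}. Remove smallest leaf 2, emit neighbor 4.
Step 3: leaves = {4,11,12}. Remove smallest leaf 4, emit neighbor 1.
Step 4: leaves = {1,11,12}. Remove smallest leaf 1, emit neighbor 10.
Step 5: leaves = {11,12}. Remove smallest leaf 11, emit neighbor 5.
Step 6: leaves = {5,12}. Remove smallest leaf 5, emit neighbor 8.
Step 7: leaves = {8,12}. Remove smallest leaf 8, emit neighbor 10.
Step 8: leaves = {10,12}. Remove smallest leaf 10, emit neighbor 3.
Step 9: leaves = {3,12}. Remove smallest leaf 3, emit neighbor 7.
Step 10: leaves = {7,12}. Remove smallest leaf 7, emit neighbor 9.
Done: 2 vertices remain (9, 12). Sequence = [2 4 1 10 5 8 10 3 7 9]

Answer: 2 4 1 10 5 8 10 3 7 9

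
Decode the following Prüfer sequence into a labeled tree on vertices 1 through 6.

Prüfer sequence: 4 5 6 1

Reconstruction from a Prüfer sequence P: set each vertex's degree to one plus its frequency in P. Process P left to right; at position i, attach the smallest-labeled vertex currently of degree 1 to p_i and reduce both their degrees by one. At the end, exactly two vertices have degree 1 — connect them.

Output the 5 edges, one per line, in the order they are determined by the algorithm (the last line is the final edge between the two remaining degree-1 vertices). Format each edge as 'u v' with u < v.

Answer: 2 4
3 5
4 6
1 5
1 6

Derivation:
Initial degrees: {1:2, 2:1, 3:1, 4:2, 5:2, 6:2}
Step 1: smallest deg-1 vertex = 2, p_1 = 4. Add edge {2,4}. Now deg[2]=0, deg[4]=1.
Step 2: smallest deg-1 vertex = 3, p_2 = 5. Add edge {3,5}. Now deg[3]=0, deg[5]=1.
Step 3: smallest deg-1 vertex = 4, p_3 = 6. Add edge {4,6}. Now deg[4]=0, deg[6]=1.
Step 4: smallest deg-1 vertex = 5, p_4 = 1. Add edge {1,5}. Now deg[5]=0, deg[1]=1.
Final: two remaining deg-1 vertices are 1, 6. Add edge {1,6}.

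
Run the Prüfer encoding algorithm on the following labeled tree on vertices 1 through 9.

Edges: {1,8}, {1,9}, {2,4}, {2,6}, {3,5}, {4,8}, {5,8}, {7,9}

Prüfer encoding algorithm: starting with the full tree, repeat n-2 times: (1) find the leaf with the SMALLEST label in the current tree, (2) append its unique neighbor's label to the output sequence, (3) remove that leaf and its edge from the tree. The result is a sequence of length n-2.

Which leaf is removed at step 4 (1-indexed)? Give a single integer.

Step 1: current leaves = {3,6,7}. Remove leaf 3 (neighbor: 5).
Step 2: current leaves = {5,6,7}. Remove leaf 5 (neighbor: 8).
Step 3: current leaves = {6,7}. Remove leaf 6 (neighbor: 2).
Step 4: current leaves = {2,7}. Remove leaf 2 (neighbor: 4).

Answer: 2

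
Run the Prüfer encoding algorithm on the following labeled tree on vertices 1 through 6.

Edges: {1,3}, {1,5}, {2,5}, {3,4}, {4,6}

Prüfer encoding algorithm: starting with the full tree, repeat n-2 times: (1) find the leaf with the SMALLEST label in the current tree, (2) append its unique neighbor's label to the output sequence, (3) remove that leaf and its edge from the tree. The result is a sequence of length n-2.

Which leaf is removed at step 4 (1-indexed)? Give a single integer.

Step 1: current leaves = {2,6}. Remove leaf 2 (neighbor: 5).
Step 2: current leaves = {5,6}. Remove leaf 5 (neighbor: 1).
Step 3: current leaves = {1,6}. Remove leaf 1 (neighbor: 3).
Step 4: current leaves = {3,6}. Remove leaf 3 (neighbor: 4).

Answer: 3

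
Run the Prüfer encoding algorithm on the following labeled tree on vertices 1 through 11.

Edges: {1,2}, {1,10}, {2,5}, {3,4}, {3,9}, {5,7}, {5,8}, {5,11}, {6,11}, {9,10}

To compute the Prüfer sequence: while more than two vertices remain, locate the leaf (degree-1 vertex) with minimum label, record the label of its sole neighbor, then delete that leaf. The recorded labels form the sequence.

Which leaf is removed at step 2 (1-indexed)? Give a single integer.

Step 1: current leaves = {4,6,7,8}. Remove leaf 4 (neighbor: 3).
Step 2: current leaves = {3,6,7,8}. Remove leaf 3 (neighbor: 9).

Answer: 3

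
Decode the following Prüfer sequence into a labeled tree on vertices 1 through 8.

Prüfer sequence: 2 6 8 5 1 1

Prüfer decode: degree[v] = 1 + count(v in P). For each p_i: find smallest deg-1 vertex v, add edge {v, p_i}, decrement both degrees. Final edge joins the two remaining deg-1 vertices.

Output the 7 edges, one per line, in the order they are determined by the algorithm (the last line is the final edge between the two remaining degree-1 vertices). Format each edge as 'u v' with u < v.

Initial degrees: {1:3, 2:2, 3:1, 4:1, 5:2, 6:2, 7:1, 8:2}
Step 1: smallest deg-1 vertex = 3, p_1 = 2. Add edge {2,3}. Now deg[3]=0, deg[2]=1.
Step 2: smallest deg-1 vertex = 2, p_2 = 6. Add edge {2,6}. Now deg[2]=0, deg[6]=1.
Step 3: smallest deg-1 vertex = 4, p_3 = 8. Add edge {4,8}. Now deg[4]=0, deg[8]=1.
Step 4: smallest deg-1 vertex = 6, p_4 = 5. Add edge {5,6}. Now deg[6]=0, deg[5]=1.
Step 5: smallest deg-1 vertex = 5, p_5 = 1. Add edge {1,5}. Now deg[5]=0, deg[1]=2.
Step 6: smallest deg-1 vertex = 7, p_6 = 1. Add edge {1,7}. Now deg[7]=0, deg[1]=1.
Final: two remaining deg-1 vertices are 1, 8. Add edge {1,8}.

Answer: 2 3
2 6
4 8
5 6
1 5
1 7
1 8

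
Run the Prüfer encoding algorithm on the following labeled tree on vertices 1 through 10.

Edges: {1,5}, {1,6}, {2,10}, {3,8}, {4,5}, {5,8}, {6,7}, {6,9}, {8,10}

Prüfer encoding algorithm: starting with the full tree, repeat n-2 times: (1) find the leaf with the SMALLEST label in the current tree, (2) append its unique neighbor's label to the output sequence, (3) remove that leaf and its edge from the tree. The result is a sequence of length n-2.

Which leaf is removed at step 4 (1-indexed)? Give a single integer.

Answer: 7

Derivation:
Step 1: current leaves = {2,3,4,7,9}. Remove leaf 2 (neighbor: 10).
Step 2: current leaves = {3,4,7,9,10}. Remove leaf 3 (neighbor: 8).
Step 3: current leaves = {4,7,9,10}. Remove leaf 4 (neighbor: 5).
Step 4: current leaves = {7,9,10}. Remove leaf 7 (neighbor: 6).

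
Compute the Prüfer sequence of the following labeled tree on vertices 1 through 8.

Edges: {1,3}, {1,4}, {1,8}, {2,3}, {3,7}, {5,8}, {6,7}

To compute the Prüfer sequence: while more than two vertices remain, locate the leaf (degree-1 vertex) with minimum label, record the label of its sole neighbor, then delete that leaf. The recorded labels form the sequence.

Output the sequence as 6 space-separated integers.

Answer: 3 1 8 7 3 1

Derivation:
Step 1: leaves = {2,4,5,6}. Remove smallest leaf 2, emit neighbor 3.
Step 2: leaves = {4,5,6}. Remove smallest leaf 4, emit neighbor 1.
Step 3: leaves = {5,6}. Remove smallest leaf 5, emit neighbor 8.
Step 4: leaves = {6,8}. Remove smallest leaf 6, emit neighbor 7.
Step 5: leaves = {7,8}. Remove smallest leaf 7, emit neighbor 3.
Step 6: leaves = {3,8}. Remove smallest leaf 3, emit neighbor 1.
Done: 2 vertices remain (1, 8). Sequence = [3 1 8 7 3 1]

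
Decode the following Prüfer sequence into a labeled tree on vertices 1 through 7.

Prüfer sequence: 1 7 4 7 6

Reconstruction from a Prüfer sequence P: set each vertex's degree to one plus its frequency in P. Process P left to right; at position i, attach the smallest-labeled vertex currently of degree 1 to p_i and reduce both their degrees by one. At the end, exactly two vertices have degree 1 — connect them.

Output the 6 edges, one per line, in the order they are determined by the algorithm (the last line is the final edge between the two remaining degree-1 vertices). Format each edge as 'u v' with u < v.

Answer: 1 2
1 7
3 4
4 7
5 6
6 7

Derivation:
Initial degrees: {1:2, 2:1, 3:1, 4:2, 5:1, 6:2, 7:3}
Step 1: smallest deg-1 vertex = 2, p_1 = 1. Add edge {1,2}. Now deg[2]=0, deg[1]=1.
Step 2: smallest deg-1 vertex = 1, p_2 = 7. Add edge {1,7}. Now deg[1]=0, deg[7]=2.
Step 3: smallest deg-1 vertex = 3, p_3 = 4. Add edge {3,4}. Now deg[3]=0, deg[4]=1.
Step 4: smallest deg-1 vertex = 4, p_4 = 7. Add edge {4,7}. Now deg[4]=0, deg[7]=1.
Step 5: smallest deg-1 vertex = 5, p_5 = 6. Add edge {5,6}. Now deg[5]=0, deg[6]=1.
Final: two remaining deg-1 vertices are 6, 7. Add edge {6,7}.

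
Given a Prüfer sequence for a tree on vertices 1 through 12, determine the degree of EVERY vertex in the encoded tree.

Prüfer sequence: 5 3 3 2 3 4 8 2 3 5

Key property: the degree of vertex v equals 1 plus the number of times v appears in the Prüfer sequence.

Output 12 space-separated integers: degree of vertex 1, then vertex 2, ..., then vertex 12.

Answer: 1 3 5 2 3 1 1 2 1 1 1 1

Derivation:
p_1 = 5: count[5] becomes 1
p_2 = 3: count[3] becomes 1
p_3 = 3: count[3] becomes 2
p_4 = 2: count[2] becomes 1
p_5 = 3: count[3] becomes 3
p_6 = 4: count[4] becomes 1
p_7 = 8: count[8] becomes 1
p_8 = 2: count[2] becomes 2
p_9 = 3: count[3] becomes 4
p_10 = 5: count[5] becomes 2
Degrees (1 + count): deg[1]=1+0=1, deg[2]=1+2=3, deg[3]=1+4=5, deg[4]=1+1=2, deg[5]=1+2=3, deg[6]=1+0=1, deg[7]=1+0=1, deg[8]=1+1=2, deg[9]=1+0=1, deg[10]=1+0=1, deg[11]=1+0=1, deg[12]=1+0=1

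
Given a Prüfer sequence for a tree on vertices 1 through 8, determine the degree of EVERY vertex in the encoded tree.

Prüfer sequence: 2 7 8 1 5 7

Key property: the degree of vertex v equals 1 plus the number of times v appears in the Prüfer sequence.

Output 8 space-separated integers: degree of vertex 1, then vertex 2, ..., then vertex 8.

p_1 = 2: count[2] becomes 1
p_2 = 7: count[7] becomes 1
p_3 = 8: count[8] becomes 1
p_4 = 1: count[1] becomes 1
p_5 = 5: count[5] becomes 1
p_6 = 7: count[7] becomes 2
Degrees (1 + count): deg[1]=1+1=2, deg[2]=1+1=2, deg[3]=1+0=1, deg[4]=1+0=1, deg[5]=1+1=2, deg[6]=1+0=1, deg[7]=1+2=3, deg[8]=1+1=2

Answer: 2 2 1 1 2 1 3 2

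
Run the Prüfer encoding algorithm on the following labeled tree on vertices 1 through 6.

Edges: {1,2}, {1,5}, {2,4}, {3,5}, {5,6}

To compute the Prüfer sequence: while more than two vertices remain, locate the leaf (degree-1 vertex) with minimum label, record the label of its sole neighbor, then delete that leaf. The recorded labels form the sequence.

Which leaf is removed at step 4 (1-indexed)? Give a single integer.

Step 1: current leaves = {3,4,6}. Remove leaf 3 (neighbor: 5).
Step 2: current leaves = {4,6}. Remove leaf 4 (neighbor: 2).
Step 3: current leaves = {2,6}. Remove leaf 2 (neighbor: 1).
Step 4: current leaves = {1,6}. Remove leaf 1 (neighbor: 5).

Answer: 1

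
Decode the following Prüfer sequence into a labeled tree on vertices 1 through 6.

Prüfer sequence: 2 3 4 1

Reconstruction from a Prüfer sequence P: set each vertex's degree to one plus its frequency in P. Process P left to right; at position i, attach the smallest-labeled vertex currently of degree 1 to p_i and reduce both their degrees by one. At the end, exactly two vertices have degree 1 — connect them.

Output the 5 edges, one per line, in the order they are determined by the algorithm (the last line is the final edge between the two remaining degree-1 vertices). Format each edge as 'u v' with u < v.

Initial degrees: {1:2, 2:2, 3:2, 4:2, 5:1, 6:1}
Step 1: smallest deg-1 vertex = 5, p_1 = 2. Add edge {2,5}. Now deg[5]=0, deg[2]=1.
Step 2: smallest deg-1 vertex = 2, p_2 = 3. Add edge {2,3}. Now deg[2]=0, deg[3]=1.
Step 3: smallest deg-1 vertex = 3, p_3 = 4. Add edge {3,4}. Now deg[3]=0, deg[4]=1.
Step 4: smallest deg-1 vertex = 4, p_4 = 1. Add edge {1,4}. Now deg[4]=0, deg[1]=1.
Final: two remaining deg-1 vertices are 1, 6. Add edge {1,6}.

Answer: 2 5
2 3
3 4
1 4
1 6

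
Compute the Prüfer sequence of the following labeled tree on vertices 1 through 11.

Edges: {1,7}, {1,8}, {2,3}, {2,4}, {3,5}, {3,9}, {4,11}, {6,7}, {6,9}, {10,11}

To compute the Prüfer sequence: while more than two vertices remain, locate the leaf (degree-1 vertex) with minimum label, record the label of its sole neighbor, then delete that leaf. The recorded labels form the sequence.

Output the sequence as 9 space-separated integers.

Step 1: leaves = {5,8,10}. Remove smallest leaf 5, emit neighbor 3.
Step 2: leaves = {8,10}. Remove smallest leaf 8, emit neighbor 1.
Step 3: leaves = {1,10}. Remove smallest leaf 1, emit neighbor 7.
Step 4: leaves = {7,10}. Remove smallest leaf 7, emit neighbor 6.
Step 5: leaves = {6,10}. Remove smallest leaf 6, emit neighbor 9.
Step 6: leaves = {9,10}. Remove smallest leaf 9, emit neighbor 3.
Step 7: leaves = {3,10}. Remove smallest leaf 3, emit neighbor 2.
Step 8: leaves = {2,10}. Remove smallest leaf 2, emit neighbor 4.
Step 9: leaves = {4,10}. Remove smallest leaf 4, emit neighbor 11.
Done: 2 vertices remain (10, 11). Sequence = [3 1 7 6 9 3 2 4 11]

Answer: 3 1 7 6 9 3 2 4 11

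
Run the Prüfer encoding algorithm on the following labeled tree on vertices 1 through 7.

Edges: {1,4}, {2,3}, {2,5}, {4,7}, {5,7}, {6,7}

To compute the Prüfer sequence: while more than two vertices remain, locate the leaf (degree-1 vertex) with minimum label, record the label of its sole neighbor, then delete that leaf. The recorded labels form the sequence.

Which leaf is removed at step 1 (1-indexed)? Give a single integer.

Answer: 1

Derivation:
Step 1: current leaves = {1,3,6}. Remove leaf 1 (neighbor: 4).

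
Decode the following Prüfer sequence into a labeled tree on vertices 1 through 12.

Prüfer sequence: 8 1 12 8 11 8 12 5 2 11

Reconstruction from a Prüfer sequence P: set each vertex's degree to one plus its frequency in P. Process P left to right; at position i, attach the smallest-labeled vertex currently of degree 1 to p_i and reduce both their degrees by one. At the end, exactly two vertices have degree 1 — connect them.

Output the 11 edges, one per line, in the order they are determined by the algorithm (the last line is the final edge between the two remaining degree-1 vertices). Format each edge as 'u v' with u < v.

Answer: 3 8
1 4
1 12
6 8
7 11
8 9
8 12
5 10
2 5
2 11
11 12

Derivation:
Initial degrees: {1:2, 2:2, 3:1, 4:1, 5:2, 6:1, 7:1, 8:4, 9:1, 10:1, 11:3, 12:3}
Step 1: smallest deg-1 vertex = 3, p_1 = 8. Add edge {3,8}. Now deg[3]=0, deg[8]=3.
Step 2: smallest deg-1 vertex = 4, p_2 = 1. Add edge {1,4}. Now deg[4]=0, deg[1]=1.
Step 3: smallest deg-1 vertex = 1, p_3 = 12. Add edge {1,12}. Now deg[1]=0, deg[12]=2.
Step 4: smallest deg-1 vertex = 6, p_4 = 8. Add edge {6,8}. Now deg[6]=0, deg[8]=2.
Step 5: smallest deg-1 vertex = 7, p_5 = 11. Add edge {7,11}. Now deg[7]=0, deg[11]=2.
Step 6: smallest deg-1 vertex = 9, p_6 = 8. Add edge {8,9}. Now deg[9]=0, deg[8]=1.
Step 7: smallest deg-1 vertex = 8, p_7 = 12. Add edge {8,12}. Now deg[8]=0, deg[12]=1.
Step 8: smallest deg-1 vertex = 10, p_8 = 5. Add edge {5,10}. Now deg[10]=0, deg[5]=1.
Step 9: smallest deg-1 vertex = 5, p_9 = 2. Add edge {2,5}. Now deg[5]=0, deg[2]=1.
Step 10: smallest deg-1 vertex = 2, p_10 = 11. Add edge {2,11}. Now deg[2]=0, deg[11]=1.
Final: two remaining deg-1 vertices are 11, 12. Add edge {11,12}.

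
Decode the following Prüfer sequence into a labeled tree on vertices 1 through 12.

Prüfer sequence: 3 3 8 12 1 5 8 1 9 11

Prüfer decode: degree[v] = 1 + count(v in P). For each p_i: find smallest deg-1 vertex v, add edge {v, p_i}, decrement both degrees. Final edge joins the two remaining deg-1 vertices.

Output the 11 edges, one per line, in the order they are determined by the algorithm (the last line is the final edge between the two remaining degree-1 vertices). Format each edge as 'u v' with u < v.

Initial degrees: {1:3, 2:1, 3:3, 4:1, 5:2, 6:1, 7:1, 8:3, 9:2, 10:1, 11:2, 12:2}
Step 1: smallest deg-1 vertex = 2, p_1 = 3. Add edge {2,3}. Now deg[2]=0, deg[3]=2.
Step 2: smallest deg-1 vertex = 4, p_2 = 3. Add edge {3,4}. Now deg[4]=0, deg[3]=1.
Step 3: smallest deg-1 vertex = 3, p_3 = 8. Add edge {3,8}. Now deg[3]=0, deg[8]=2.
Step 4: smallest deg-1 vertex = 6, p_4 = 12. Add edge {6,12}. Now deg[6]=0, deg[12]=1.
Step 5: smallest deg-1 vertex = 7, p_5 = 1. Add edge {1,7}. Now deg[7]=0, deg[1]=2.
Step 6: smallest deg-1 vertex = 10, p_6 = 5. Add edge {5,10}. Now deg[10]=0, deg[5]=1.
Step 7: smallest deg-1 vertex = 5, p_7 = 8. Add edge {5,8}. Now deg[5]=0, deg[8]=1.
Step 8: smallest deg-1 vertex = 8, p_8 = 1. Add edge {1,8}. Now deg[8]=0, deg[1]=1.
Step 9: smallest deg-1 vertex = 1, p_9 = 9. Add edge {1,9}. Now deg[1]=0, deg[9]=1.
Step 10: smallest deg-1 vertex = 9, p_10 = 11. Add edge {9,11}. Now deg[9]=0, deg[11]=1.
Final: two remaining deg-1 vertices are 11, 12. Add edge {11,12}.

Answer: 2 3
3 4
3 8
6 12
1 7
5 10
5 8
1 8
1 9
9 11
11 12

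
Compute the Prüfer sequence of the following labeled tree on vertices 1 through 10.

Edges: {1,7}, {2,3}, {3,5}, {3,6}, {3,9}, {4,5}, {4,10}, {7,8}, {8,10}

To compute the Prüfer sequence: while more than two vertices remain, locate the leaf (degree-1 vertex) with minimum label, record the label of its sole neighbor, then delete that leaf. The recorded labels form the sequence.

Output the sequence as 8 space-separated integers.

Answer: 7 3 3 8 10 3 5 4

Derivation:
Step 1: leaves = {1,2,6,9}. Remove smallest leaf 1, emit neighbor 7.
Step 2: leaves = {2,6,7,9}. Remove smallest leaf 2, emit neighbor 3.
Step 3: leaves = {6,7,9}. Remove smallest leaf 6, emit neighbor 3.
Step 4: leaves = {7,9}. Remove smallest leaf 7, emit neighbor 8.
Step 5: leaves = {8,9}. Remove smallest leaf 8, emit neighbor 10.
Step 6: leaves = {9,10}. Remove smallest leaf 9, emit neighbor 3.
Step 7: leaves = {3,10}. Remove smallest leaf 3, emit neighbor 5.
Step 8: leaves = {5,10}. Remove smallest leaf 5, emit neighbor 4.
Done: 2 vertices remain (4, 10). Sequence = [7 3 3 8 10 3 5 4]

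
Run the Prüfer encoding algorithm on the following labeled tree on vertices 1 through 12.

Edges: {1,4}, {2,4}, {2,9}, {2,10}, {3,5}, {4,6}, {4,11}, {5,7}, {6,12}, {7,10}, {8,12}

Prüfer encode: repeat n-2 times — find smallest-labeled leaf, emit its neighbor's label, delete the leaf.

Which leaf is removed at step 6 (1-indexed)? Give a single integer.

Answer: 9

Derivation:
Step 1: current leaves = {1,3,8,9,11}. Remove leaf 1 (neighbor: 4).
Step 2: current leaves = {3,8,9,11}. Remove leaf 3 (neighbor: 5).
Step 3: current leaves = {5,8,9,11}. Remove leaf 5 (neighbor: 7).
Step 4: current leaves = {7,8,9,11}. Remove leaf 7 (neighbor: 10).
Step 5: current leaves = {8,9,10,11}. Remove leaf 8 (neighbor: 12).
Step 6: current leaves = {9,10,11,12}. Remove leaf 9 (neighbor: 2).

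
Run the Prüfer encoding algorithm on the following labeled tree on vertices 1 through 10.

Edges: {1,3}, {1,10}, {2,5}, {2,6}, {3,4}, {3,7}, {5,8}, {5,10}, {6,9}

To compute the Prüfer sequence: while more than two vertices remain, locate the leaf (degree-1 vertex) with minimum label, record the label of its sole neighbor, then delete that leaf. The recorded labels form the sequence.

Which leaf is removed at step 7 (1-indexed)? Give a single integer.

Answer: 6

Derivation:
Step 1: current leaves = {4,7,8,9}. Remove leaf 4 (neighbor: 3).
Step 2: current leaves = {7,8,9}. Remove leaf 7 (neighbor: 3).
Step 3: current leaves = {3,8,9}. Remove leaf 3 (neighbor: 1).
Step 4: current leaves = {1,8,9}. Remove leaf 1 (neighbor: 10).
Step 5: current leaves = {8,9,10}. Remove leaf 8 (neighbor: 5).
Step 6: current leaves = {9,10}. Remove leaf 9 (neighbor: 6).
Step 7: current leaves = {6,10}. Remove leaf 6 (neighbor: 2).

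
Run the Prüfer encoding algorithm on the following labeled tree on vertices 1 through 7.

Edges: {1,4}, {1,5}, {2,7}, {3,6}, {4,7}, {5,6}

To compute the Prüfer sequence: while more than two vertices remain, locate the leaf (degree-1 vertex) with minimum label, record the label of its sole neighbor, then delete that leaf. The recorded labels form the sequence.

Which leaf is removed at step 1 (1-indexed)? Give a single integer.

Step 1: current leaves = {2,3}. Remove leaf 2 (neighbor: 7).

Answer: 2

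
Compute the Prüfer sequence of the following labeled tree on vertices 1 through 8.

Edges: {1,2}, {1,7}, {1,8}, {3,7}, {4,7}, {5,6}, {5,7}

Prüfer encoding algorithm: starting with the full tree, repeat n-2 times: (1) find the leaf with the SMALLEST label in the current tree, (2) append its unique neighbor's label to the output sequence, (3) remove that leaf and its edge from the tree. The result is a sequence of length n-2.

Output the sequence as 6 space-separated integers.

Answer: 1 7 7 5 7 1

Derivation:
Step 1: leaves = {2,3,4,6,8}. Remove smallest leaf 2, emit neighbor 1.
Step 2: leaves = {3,4,6,8}. Remove smallest leaf 3, emit neighbor 7.
Step 3: leaves = {4,6,8}. Remove smallest leaf 4, emit neighbor 7.
Step 4: leaves = {6,8}. Remove smallest leaf 6, emit neighbor 5.
Step 5: leaves = {5,8}. Remove smallest leaf 5, emit neighbor 7.
Step 6: leaves = {7,8}. Remove smallest leaf 7, emit neighbor 1.
Done: 2 vertices remain (1, 8). Sequence = [1 7 7 5 7 1]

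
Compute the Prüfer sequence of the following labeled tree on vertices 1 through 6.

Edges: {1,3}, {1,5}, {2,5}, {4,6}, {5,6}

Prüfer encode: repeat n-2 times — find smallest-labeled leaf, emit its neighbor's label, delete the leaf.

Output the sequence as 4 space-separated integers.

Answer: 5 1 5 6

Derivation:
Step 1: leaves = {2,3,4}. Remove smallest leaf 2, emit neighbor 5.
Step 2: leaves = {3,4}. Remove smallest leaf 3, emit neighbor 1.
Step 3: leaves = {1,4}. Remove smallest leaf 1, emit neighbor 5.
Step 4: leaves = {4,5}. Remove smallest leaf 4, emit neighbor 6.
Done: 2 vertices remain (5, 6). Sequence = [5 1 5 6]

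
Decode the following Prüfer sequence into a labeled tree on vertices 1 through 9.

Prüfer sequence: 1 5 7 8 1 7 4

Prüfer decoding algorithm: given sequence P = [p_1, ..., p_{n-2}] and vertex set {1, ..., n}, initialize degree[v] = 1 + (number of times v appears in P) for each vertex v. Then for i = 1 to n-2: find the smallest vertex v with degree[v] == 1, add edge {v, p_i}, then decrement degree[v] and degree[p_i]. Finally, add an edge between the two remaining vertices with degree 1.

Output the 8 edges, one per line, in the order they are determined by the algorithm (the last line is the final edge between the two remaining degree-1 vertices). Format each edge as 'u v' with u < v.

Answer: 1 2
3 5
5 7
6 8
1 8
1 7
4 7
4 9

Derivation:
Initial degrees: {1:3, 2:1, 3:1, 4:2, 5:2, 6:1, 7:3, 8:2, 9:1}
Step 1: smallest deg-1 vertex = 2, p_1 = 1. Add edge {1,2}. Now deg[2]=0, deg[1]=2.
Step 2: smallest deg-1 vertex = 3, p_2 = 5. Add edge {3,5}. Now deg[3]=0, deg[5]=1.
Step 3: smallest deg-1 vertex = 5, p_3 = 7. Add edge {5,7}. Now deg[5]=0, deg[7]=2.
Step 4: smallest deg-1 vertex = 6, p_4 = 8. Add edge {6,8}. Now deg[6]=0, deg[8]=1.
Step 5: smallest deg-1 vertex = 8, p_5 = 1. Add edge {1,8}. Now deg[8]=0, deg[1]=1.
Step 6: smallest deg-1 vertex = 1, p_6 = 7. Add edge {1,7}. Now deg[1]=0, deg[7]=1.
Step 7: smallest deg-1 vertex = 7, p_7 = 4. Add edge {4,7}. Now deg[7]=0, deg[4]=1.
Final: two remaining deg-1 vertices are 4, 9. Add edge {4,9}.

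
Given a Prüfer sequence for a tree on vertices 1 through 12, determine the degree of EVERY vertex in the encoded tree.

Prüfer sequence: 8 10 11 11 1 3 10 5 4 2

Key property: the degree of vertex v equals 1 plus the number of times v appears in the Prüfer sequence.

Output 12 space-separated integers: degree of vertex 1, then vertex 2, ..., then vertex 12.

p_1 = 8: count[8] becomes 1
p_2 = 10: count[10] becomes 1
p_3 = 11: count[11] becomes 1
p_4 = 11: count[11] becomes 2
p_5 = 1: count[1] becomes 1
p_6 = 3: count[3] becomes 1
p_7 = 10: count[10] becomes 2
p_8 = 5: count[5] becomes 1
p_9 = 4: count[4] becomes 1
p_10 = 2: count[2] becomes 1
Degrees (1 + count): deg[1]=1+1=2, deg[2]=1+1=2, deg[3]=1+1=2, deg[4]=1+1=2, deg[5]=1+1=2, deg[6]=1+0=1, deg[7]=1+0=1, deg[8]=1+1=2, deg[9]=1+0=1, deg[10]=1+2=3, deg[11]=1+2=3, deg[12]=1+0=1

Answer: 2 2 2 2 2 1 1 2 1 3 3 1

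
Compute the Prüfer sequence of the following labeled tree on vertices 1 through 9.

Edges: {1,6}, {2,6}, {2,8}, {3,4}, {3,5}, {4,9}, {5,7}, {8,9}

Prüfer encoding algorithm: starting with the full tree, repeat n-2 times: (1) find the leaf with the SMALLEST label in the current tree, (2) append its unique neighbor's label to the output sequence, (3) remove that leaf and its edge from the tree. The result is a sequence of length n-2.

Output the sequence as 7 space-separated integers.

Step 1: leaves = {1,7}. Remove smallest leaf 1, emit neighbor 6.
Step 2: leaves = {6,7}. Remove smallest leaf 6, emit neighbor 2.
Step 3: leaves = {2,7}. Remove smallest leaf 2, emit neighbor 8.
Step 4: leaves = {7,8}. Remove smallest leaf 7, emit neighbor 5.
Step 5: leaves = {5,8}. Remove smallest leaf 5, emit neighbor 3.
Step 6: leaves = {3,8}. Remove smallest leaf 3, emit neighbor 4.
Step 7: leaves = {4,8}. Remove smallest leaf 4, emit neighbor 9.
Done: 2 vertices remain (8, 9). Sequence = [6 2 8 5 3 4 9]

Answer: 6 2 8 5 3 4 9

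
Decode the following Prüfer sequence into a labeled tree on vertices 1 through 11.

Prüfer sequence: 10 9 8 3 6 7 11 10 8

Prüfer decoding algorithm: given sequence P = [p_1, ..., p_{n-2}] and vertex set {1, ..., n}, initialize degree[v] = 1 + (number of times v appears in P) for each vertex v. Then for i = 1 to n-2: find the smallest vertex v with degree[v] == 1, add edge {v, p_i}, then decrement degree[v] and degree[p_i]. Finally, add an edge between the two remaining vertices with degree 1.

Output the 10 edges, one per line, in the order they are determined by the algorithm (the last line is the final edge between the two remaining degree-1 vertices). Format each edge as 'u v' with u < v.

Answer: 1 10
2 9
4 8
3 5
3 6
6 7
7 11
9 10
8 10
8 11

Derivation:
Initial degrees: {1:1, 2:1, 3:2, 4:1, 5:1, 6:2, 7:2, 8:3, 9:2, 10:3, 11:2}
Step 1: smallest deg-1 vertex = 1, p_1 = 10. Add edge {1,10}. Now deg[1]=0, deg[10]=2.
Step 2: smallest deg-1 vertex = 2, p_2 = 9. Add edge {2,9}. Now deg[2]=0, deg[9]=1.
Step 3: smallest deg-1 vertex = 4, p_3 = 8. Add edge {4,8}. Now deg[4]=0, deg[8]=2.
Step 4: smallest deg-1 vertex = 5, p_4 = 3. Add edge {3,5}. Now deg[5]=0, deg[3]=1.
Step 5: smallest deg-1 vertex = 3, p_5 = 6. Add edge {3,6}. Now deg[3]=0, deg[6]=1.
Step 6: smallest deg-1 vertex = 6, p_6 = 7. Add edge {6,7}. Now deg[6]=0, deg[7]=1.
Step 7: smallest deg-1 vertex = 7, p_7 = 11. Add edge {7,11}. Now deg[7]=0, deg[11]=1.
Step 8: smallest deg-1 vertex = 9, p_8 = 10. Add edge {9,10}. Now deg[9]=0, deg[10]=1.
Step 9: smallest deg-1 vertex = 10, p_9 = 8. Add edge {8,10}. Now deg[10]=0, deg[8]=1.
Final: two remaining deg-1 vertices are 8, 11. Add edge {8,11}.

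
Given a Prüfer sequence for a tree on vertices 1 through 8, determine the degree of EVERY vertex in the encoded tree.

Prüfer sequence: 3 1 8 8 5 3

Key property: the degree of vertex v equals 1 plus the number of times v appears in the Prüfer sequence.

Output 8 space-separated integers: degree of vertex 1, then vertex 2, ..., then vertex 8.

p_1 = 3: count[3] becomes 1
p_2 = 1: count[1] becomes 1
p_3 = 8: count[8] becomes 1
p_4 = 8: count[8] becomes 2
p_5 = 5: count[5] becomes 1
p_6 = 3: count[3] becomes 2
Degrees (1 + count): deg[1]=1+1=2, deg[2]=1+0=1, deg[3]=1+2=3, deg[4]=1+0=1, deg[5]=1+1=2, deg[6]=1+0=1, deg[7]=1+0=1, deg[8]=1+2=3

Answer: 2 1 3 1 2 1 1 3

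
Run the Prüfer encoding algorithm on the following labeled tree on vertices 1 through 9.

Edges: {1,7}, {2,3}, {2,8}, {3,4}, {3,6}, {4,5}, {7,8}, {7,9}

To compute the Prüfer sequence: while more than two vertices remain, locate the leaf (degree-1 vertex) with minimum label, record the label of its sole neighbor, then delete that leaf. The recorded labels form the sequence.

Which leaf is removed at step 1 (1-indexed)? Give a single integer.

Step 1: current leaves = {1,5,6,9}. Remove leaf 1 (neighbor: 7).

Answer: 1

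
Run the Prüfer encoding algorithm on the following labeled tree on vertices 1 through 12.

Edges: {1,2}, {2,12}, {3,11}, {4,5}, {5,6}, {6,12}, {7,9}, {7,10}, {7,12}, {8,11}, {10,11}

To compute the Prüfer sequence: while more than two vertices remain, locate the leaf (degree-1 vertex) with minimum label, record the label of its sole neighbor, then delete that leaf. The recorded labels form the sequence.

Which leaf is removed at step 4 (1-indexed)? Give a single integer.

Answer: 4

Derivation:
Step 1: current leaves = {1,3,4,8,9}. Remove leaf 1 (neighbor: 2).
Step 2: current leaves = {2,3,4,8,9}. Remove leaf 2 (neighbor: 12).
Step 3: current leaves = {3,4,8,9}. Remove leaf 3 (neighbor: 11).
Step 4: current leaves = {4,8,9}. Remove leaf 4 (neighbor: 5).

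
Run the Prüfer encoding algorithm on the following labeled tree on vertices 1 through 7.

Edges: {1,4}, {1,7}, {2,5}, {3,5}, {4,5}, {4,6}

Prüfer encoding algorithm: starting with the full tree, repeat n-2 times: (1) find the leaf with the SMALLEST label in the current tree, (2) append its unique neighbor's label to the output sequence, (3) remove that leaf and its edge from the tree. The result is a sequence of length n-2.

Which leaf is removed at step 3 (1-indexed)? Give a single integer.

Step 1: current leaves = {2,3,6,7}. Remove leaf 2 (neighbor: 5).
Step 2: current leaves = {3,6,7}. Remove leaf 3 (neighbor: 5).
Step 3: current leaves = {5,6,7}. Remove leaf 5 (neighbor: 4).

Answer: 5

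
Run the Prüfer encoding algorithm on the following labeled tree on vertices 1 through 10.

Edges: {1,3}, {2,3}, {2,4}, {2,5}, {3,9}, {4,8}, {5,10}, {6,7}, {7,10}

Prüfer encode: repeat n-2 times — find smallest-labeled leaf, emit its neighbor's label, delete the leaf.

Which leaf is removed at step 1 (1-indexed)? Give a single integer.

Step 1: current leaves = {1,6,8,9}. Remove leaf 1 (neighbor: 3).

Answer: 1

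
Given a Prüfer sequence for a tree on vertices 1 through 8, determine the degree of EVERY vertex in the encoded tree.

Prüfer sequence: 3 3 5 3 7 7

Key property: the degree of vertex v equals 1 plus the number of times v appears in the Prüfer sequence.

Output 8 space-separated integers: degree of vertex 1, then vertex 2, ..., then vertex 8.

p_1 = 3: count[3] becomes 1
p_2 = 3: count[3] becomes 2
p_3 = 5: count[5] becomes 1
p_4 = 3: count[3] becomes 3
p_5 = 7: count[7] becomes 1
p_6 = 7: count[7] becomes 2
Degrees (1 + count): deg[1]=1+0=1, deg[2]=1+0=1, deg[3]=1+3=4, deg[4]=1+0=1, deg[5]=1+1=2, deg[6]=1+0=1, deg[7]=1+2=3, deg[8]=1+0=1

Answer: 1 1 4 1 2 1 3 1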